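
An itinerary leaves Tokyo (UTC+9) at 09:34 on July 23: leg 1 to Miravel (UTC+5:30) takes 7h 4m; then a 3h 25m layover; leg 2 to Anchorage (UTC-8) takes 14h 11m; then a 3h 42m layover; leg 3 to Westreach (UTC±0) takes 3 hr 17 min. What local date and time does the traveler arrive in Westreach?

08:13 on Jul 24

Convert departure to UTC: 09:34 − 9:00 = 00:34 UTC on Jul 23.
Add 7 hours 4 minutes leg 1 → 07:38 UTC.
Add 3 hours and 25 minutes layover in Miravel → 11:03 UTC.
Add 14 hours and 11 minutes leg 2 → 01:14 UTC (Jul 24).
Add 3 hours and 42 minutes layover in Anchorage → 04:56 UTC.
Add 3 hours 17 minutes leg 3 → 08:13 UTC.
Westreach is UTC+0, so local arrival is the same: 08:13 on Jul 24.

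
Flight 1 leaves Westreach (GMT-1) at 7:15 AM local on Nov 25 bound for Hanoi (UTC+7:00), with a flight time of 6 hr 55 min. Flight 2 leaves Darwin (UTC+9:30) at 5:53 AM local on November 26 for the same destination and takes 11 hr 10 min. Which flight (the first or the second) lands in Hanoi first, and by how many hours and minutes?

the first, by 16 hours 23 minutes

Flight 1 in UTC: 7:15 AM + 1:00 = 8:15 AM on Nov 25.
+6 hours and 55 minutes → arrive 3:10 PM UTC on Nov 25.
Flight 2 in UTC: 5:53 AM − 9:30 = 8:23 PM on Nov 25.
+11 hours and 10 minutes → arrive 7:33 AM UTC on Nov 26.
Flight 1 lands earlier by 16 hours 23 minutes.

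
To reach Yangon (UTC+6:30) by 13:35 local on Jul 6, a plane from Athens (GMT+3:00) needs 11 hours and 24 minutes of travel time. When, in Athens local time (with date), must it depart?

Target arrival in UTC: 13:35 − 6:30 = 07:05 on Jul 6.
Subtract 11 hours 24 minutes → departure 19:41 UTC on Jul 5.
Athens is UTC+3:00: 19:41 + 3:00 = 22:41 on Jul 5.

22:41 on July 5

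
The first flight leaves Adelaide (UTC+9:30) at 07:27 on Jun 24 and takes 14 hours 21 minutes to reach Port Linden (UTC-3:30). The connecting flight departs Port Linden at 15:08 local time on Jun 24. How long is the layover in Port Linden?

6 hours 20 minutes

Convert departure to UTC: 07:27 − 9:30 = 21:57 UTC on Jun 23.
Add 14 hours 21 minutes flight time → 12:18 UTC (Jun 24).
Port Linden is UTC−3:30, so local arrival = 12:18 − 3:30 = 08:48 on Jun 24.
Layover = 15:08 − 08:48 = 6 hours 20 minutes.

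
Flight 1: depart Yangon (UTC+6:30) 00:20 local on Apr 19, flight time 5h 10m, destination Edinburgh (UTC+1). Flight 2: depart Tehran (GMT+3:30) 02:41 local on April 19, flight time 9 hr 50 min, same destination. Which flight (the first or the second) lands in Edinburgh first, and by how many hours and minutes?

the first, by 10 hours 1 minute

Flight 1 in UTC: 00:20 − 6:30 = 17:50 on Apr 18.
+5 hours 10 minutes → arrive 23:00 UTC on Apr 18.
Flight 2 in UTC: 02:41 − 3:30 = 23:11 on Apr 18.
+9 hours and 50 minutes → arrive 09:01 UTC on Apr 19.
Flight 1 lands earlier by 10 hours 1 minute.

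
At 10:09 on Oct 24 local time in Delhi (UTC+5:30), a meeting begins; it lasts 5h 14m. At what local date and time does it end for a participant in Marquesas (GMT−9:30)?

00:23 on Oct 24

Convert start to UTC: 10:09 − 5:30 = 04:39 UTC on Oct 24.
Add 5 hours 14 minutes duration → 09:53 UTC.
Marquesas is UTC−9:30, so local end time = 09:53 − 9:30 = 00:23 on Oct 24.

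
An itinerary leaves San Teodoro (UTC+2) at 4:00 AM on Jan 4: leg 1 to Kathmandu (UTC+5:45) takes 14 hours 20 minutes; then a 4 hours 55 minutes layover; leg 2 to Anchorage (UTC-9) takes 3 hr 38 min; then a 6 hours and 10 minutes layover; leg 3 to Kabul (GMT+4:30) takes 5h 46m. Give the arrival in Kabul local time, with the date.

5:19 PM on January 5

Convert departure to UTC: 4:00 AM − 2:00 = 2:00 AM UTC on Jan 4.
Add 14 hours and 20 minutes leg 1 → 4:20 PM UTC.
Add 4 hours 55 minutes layover in Kathmandu → 9:15 PM UTC.
Add 3 hours and 38 minutes leg 2 → 12:53 AM UTC (Jan 5).
Add 6 hours and 10 minutes layover in Anchorage → 7:03 AM UTC.
Add 5 hours and 46 minutes leg 3 → 12:49 PM UTC.
Kabul is UTC+4:30, so local arrival = 12:49 PM + 4:30 = 5:19 PM on Jan 5.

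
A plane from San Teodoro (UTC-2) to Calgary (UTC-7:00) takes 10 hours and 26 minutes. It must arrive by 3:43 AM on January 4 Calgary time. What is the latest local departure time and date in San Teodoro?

Target arrival in UTC: 3:43 AM + 7:00 = 10:43 AM on Jan 4.
Subtract 10 hours 26 minutes → departure 12:17 AM UTC on Jan 4.
San Teodoro is UTC−2:00: 12:17 AM − 2:00 = 10:17 PM on Jan 3.

10:17 PM on January 3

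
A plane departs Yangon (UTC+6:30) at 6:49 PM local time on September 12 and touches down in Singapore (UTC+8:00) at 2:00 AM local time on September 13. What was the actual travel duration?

Departure in UTC: 6:49 PM − 6:30 = 12:19 PM on Sep 12.
Arrival in UTC: 2:00 AM − 8:00 = 6:00 PM on Sep 12.
Elapsed = 6:00 PM − 12:19 PM = 5 hours 41 minutes.

5 hours 41 minutes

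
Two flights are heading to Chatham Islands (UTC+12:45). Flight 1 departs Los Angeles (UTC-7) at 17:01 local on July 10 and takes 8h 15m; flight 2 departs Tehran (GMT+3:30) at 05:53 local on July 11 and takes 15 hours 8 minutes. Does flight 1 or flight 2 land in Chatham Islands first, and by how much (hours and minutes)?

Flight 1 in UTC: 17:01 + 7:00 = 00:01 on Jul 11.
+8 hours 15 minutes → arrive 08:16 UTC on Jul 11.
Flight 2 in UTC: 05:53 − 3:30 = 02:23 on Jul 11.
+15 hours and 8 minutes → arrive 17:31 UTC on Jul 11.
Flight 1 lands earlier by 9 hours 15 minutes.

the first, by 9 hours 15 minutes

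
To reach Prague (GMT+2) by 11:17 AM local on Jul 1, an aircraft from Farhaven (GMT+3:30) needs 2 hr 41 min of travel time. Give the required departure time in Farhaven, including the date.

Target arrival in UTC: 11:17 AM − 2:00 = 9:17 AM on Jul 1.
Subtract 2 hours and 41 minutes → departure 6:36 AM UTC on Jul 1.
Farhaven is UTC+3:30: 6:36 AM + 3:30 = 10:06 AM on Jul 1.

10:06 AM on Jul 1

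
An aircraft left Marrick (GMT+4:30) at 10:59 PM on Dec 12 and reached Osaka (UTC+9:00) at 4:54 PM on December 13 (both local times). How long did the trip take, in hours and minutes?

13 hours 25 minutes

Departure in UTC: 10:59 PM − 4:30 = 6:29 PM on Dec 12.
Arrival in UTC: 4:54 PM − 9:00 = 7:54 AM on Dec 13.
Elapsed = 7:54 AM − 6:29 PM (+1 day) = 13 hours 25 minutes.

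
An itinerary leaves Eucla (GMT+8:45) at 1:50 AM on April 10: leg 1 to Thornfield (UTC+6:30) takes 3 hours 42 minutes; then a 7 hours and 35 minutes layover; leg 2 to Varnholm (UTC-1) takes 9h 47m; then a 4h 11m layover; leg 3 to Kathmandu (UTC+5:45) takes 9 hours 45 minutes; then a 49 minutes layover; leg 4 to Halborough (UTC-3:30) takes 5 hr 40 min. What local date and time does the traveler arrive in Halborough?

7:04 AM on April 11

Convert departure to UTC: 1:50 AM − 8:45 = 5:05 PM UTC on Apr 9.
Add 3 hours 42 minutes leg 1 → 8:47 PM UTC.
Add 7 hours 35 minutes layover in Thornfield → 4:22 AM UTC (Apr 10).
Add 9 hours and 47 minutes leg 2 → 2:09 PM UTC.
Add 4 hours and 11 minutes layover in Varnholm → 6:20 PM UTC.
Add 9 hours 45 minutes leg 3 → 4:05 AM UTC (Apr 11).
Add 49 minutes layover in Kathmandu → 4:54 AM UTC.
Add 5 hours and 40 minutes leg 4 → 10:34 AM UTC.
Halborough is UTC−3:30, so local arrival = 10:34 AM − 3:30 = 7:04 AM on Apr 11.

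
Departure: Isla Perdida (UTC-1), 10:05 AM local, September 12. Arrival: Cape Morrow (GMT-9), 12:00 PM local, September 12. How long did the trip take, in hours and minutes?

9 hours 55 minutes

Departure in UTC: 10:05 AM + 1:00 = 11:05 AM on Sep 12.
Arrival in UTC: 12:00 PM + 9:00 = 9:00 PM on Sep 12.
Elapsed = 9:00 PM − 11:05 AM = 9 hours 55 minutes.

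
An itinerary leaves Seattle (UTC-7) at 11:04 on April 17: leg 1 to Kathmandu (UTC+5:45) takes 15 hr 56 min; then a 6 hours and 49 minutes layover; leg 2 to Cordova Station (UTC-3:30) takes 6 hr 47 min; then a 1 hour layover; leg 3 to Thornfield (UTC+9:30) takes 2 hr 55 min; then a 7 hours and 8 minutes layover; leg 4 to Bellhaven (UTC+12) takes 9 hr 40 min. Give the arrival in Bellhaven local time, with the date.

08:19 on April 20

Convert departure to UTC: 11:04 + 7:00 = 18:04 UTC on Apr 17.
Add 15 hours 56 minutes leg 1 → 10:00 UTC (Apr 18).
Add 6 hours and 49 minutes layover in Kathmandu → 16:49 UTC.
Add 6 hours 47 minutes leg 2 → 23:36 UTC.
Add 1 hour layover in Cordova Station → 00:36 UTC (Apr 19).
Add 2 hours 55 minutes leg 3 → 03:31 UTC.
Add 7 hours 8 minutes layover in Thornfield → 10:39 UTC.
Add 9 hours 40 minutes leg 4 → 20:19 UTC.
Bellhaven is UTC+12:00, so local arrival = 20:19 + 12:00 = 08:19 on Apr 20.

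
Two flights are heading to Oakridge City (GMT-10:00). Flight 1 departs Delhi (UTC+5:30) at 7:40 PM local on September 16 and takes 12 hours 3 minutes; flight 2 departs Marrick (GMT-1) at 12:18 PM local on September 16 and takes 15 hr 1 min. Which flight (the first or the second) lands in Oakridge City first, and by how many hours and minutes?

Flight 1 in UTC: 7:40 PM − 5:30 = 2:10 PM on Sep 16.
+12 hours 3 minutes → arrive 2:13 AM UTC on Sep 17.
Flight 2 in UTC: 12:18 PM + 1:00 = 1:18 PM on Sep 16.
+15 hours and 1 minute → arrive 4:19 AM UTC on Sep 17.
Flight 1 lands earlier by 2 hours 6 minutes.

the first, by 2 hours 6 minutes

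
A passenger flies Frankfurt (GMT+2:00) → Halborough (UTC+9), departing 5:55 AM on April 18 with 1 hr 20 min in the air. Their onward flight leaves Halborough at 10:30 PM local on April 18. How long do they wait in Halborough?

8 hours 15 minutes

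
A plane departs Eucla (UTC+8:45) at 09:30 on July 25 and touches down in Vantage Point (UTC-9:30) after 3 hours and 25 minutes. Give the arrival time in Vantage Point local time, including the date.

Vantage Point is 18:15 behind Eucla.
After 3 hours and 25 minutes it is 12:55 in Eucla.
Shift by the zone difference: 12:55 − 18:15 = 18:40 on Jul 24 in Vantage Point.

18:40 on July 24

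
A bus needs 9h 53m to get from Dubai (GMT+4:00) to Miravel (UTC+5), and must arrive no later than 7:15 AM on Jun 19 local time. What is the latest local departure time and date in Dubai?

Target arrival in UTC: 7:15 AM − 5:00 = 2:15 AM on Jun 19.
Subtract 9 hours 53 minutes → departure 4:22 PM UTC on Jun 18.
Dubai is UTC+4:00: 4:22 PM + 4:00 = 8:22 PM on Jun 18.

8:22 PM on Jun 18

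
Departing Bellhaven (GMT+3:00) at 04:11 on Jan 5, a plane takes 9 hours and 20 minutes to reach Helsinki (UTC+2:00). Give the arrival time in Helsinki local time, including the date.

Convert departure to UTC: 04:11 − 3:00 = 01:11 UTC on Jan 5.
Add 9 hours 20 minutes travel time → 10:31 UTC.
Helsinki is UTC+2:00, so local arrival = 10:31 + 2:00 = 12:31 on Jan 5.

12:31 on Jan 5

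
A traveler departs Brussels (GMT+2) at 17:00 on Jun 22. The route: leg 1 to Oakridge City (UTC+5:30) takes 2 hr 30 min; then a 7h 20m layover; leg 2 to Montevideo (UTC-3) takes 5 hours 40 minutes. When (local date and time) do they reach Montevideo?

03:30 on June 23

Convert departure to UTC: 17:00 − 2:00 = 15:00 UTC on Jun 22.
Add 2 hours 30 minutes leg 1 → 17:30 UTC.
Add 7 hours 20 minutes layover in Oakridge City → 00:50 UTC (Jun 23).
Add 5 hours and 40 minutes leg 2 → 06:30 UTC.
Montevideo is UTC−3:00, so local arrival = 06:30 − 3:00 = 03:30 on Jun 23.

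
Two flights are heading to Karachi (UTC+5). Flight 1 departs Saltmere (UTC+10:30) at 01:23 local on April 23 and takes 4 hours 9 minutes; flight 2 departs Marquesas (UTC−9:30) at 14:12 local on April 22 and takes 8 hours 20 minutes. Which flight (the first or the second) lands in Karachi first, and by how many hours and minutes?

Flight 1 in UTC: 01:23 − 10:30 = 14:53 on Apr 22.
+4 hours and 9 minutes → arrive 19:02 UTC on Apr 22.
Flight 2 in UTC: 14:12 + 9:30 = 23:42 on Apr 22.
+8 hours and 20 minutes → arrive 08:02 UTC on Apr 23.
Flight 1 lands earlier by 13 hours.

the first, by 13 hours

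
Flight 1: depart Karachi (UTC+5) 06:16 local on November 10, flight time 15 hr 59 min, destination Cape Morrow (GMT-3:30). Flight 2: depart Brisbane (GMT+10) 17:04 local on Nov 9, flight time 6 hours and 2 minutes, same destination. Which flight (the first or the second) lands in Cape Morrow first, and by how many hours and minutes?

Flight 1 in UTC: 06:16 − 5:00 = 01:16 on Nov 10.
+15 hours and 59 minutes → arrive 17:15 UTC on Nov 10.
Flight 2 in UTC: 17:04 − 10:00 = 07:04 on Nov 9.
+6 hours and 2 minutes → arrive 13:06 UTC on Nov 9.
Flight 2 lands earlier by 28 hours 9 minutes.

the second, by 28 hours 9 minutes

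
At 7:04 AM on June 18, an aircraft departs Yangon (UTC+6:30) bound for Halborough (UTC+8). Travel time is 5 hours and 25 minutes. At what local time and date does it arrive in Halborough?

Convert departure to UTC: 7:04 AM − 6:30 = 12:34 AM UTC on Jun 18.
Add 5 hours 25 minutes travel time → 5:59 AM UTC.
Halborough is UTC+8:00, so local arrival = 5:59 AM + 8:00 = 1:59 PM on Jun 18.

1:59 PM on June 18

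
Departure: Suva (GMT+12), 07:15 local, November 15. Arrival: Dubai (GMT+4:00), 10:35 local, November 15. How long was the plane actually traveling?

11 hours 20 minutes

Departure in UTC: 07:15 − 12:00 = 19:15 on Nov 14.
Arrival in UTC: 10:35 − 4:00 = 06:35 on Nov 15.
Elapsed = 06:35 − 19:15 (+1 day) = 11 hours 20 minutes.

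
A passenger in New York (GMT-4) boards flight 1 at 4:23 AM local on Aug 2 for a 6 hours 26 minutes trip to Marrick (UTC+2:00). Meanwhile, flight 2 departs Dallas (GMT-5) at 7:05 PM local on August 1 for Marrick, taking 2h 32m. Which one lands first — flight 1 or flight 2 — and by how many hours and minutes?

the second, by 12 hours 12 minutes

Flight 1 in UTC: 4:23 AM + 4:00 = 8:23 AM on Aug 2.
+6 hours and 26 minutes → arrive 2:49 PM UTC on Aug 2.
Flight 2 in UTC: 7:05 PM + 5:00 = 12:05 AM on Aug 2.
+2 hours 32 minutes → arrive 2:37 AM UTC on Aug 2.
Flight 2 lands earlier by 12 hours 12 minutes.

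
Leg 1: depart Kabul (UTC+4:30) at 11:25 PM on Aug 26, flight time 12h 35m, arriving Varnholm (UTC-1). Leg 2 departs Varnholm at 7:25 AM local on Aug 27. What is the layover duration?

55 minutes

Convert departure to UTC: 11:25 PM − 4:30 = 6:55 PM UTC on Aug 26.
Add 12 hours 35 minutes flight time → 7:30 AM UTC (Aug 27).
Varnholm is UTC−1:00, so local arrival = 7:30 AM − 1:00 = 6:30 AM on Aug 27.
Layover = 7:25 AM − 6:30 AM = 55 minutes.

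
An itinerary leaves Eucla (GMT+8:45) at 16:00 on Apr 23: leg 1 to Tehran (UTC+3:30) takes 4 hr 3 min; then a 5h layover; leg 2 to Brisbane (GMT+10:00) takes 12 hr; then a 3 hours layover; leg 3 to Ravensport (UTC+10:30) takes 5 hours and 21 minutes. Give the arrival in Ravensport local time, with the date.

23:09 on April 24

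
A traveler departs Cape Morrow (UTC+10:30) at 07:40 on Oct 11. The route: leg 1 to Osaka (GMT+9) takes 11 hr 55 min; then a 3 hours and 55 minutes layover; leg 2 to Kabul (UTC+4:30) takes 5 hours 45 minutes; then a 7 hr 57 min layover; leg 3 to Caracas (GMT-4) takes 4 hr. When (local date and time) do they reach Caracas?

02:42 on Oct 12

Convert departure to UTC: 07:40 − 10:30 = 21:10 UTC on Oct 10.
Add 11 hours 55 minutes leg 1 → 09:05 UTC (Oct 11).
Add 3 hours and 55 minutes layover in Osaka → 13:00 UTC.
Add 5 hours 45 minutes leg 2 → 18:45 UTC.
Add 7 hours 57 minutes layover in Kabul → 02:42 UTC (Oct 12).
Add 4 hours leg 3 → 06:42 UTC.
Caracas is UTC−4:00, so local arrival = 06:42 − 4:00 = 02:42 on Oct 12.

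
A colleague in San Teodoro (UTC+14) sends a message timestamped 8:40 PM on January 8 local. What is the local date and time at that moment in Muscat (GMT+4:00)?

10:40 AM on January 8

In UTC: 8:40 PM − 14:00 = 6:40 AM on Jan 8.
Muscat is UTC+4:00: 6:40 AM + 4:00 = 10:40 AM on Jan 8.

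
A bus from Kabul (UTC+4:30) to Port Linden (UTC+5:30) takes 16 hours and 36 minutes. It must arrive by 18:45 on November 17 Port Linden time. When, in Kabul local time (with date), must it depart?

01:09 on November 17

Target arrival in UTC: 18:45 − 5:30 = 13:15 on Nov 17.
Subtract 16 hours and 36 minutes → departure 20:39 UTC on Nov 16.
Kabul is UTC+4:30: 20:39 + 4:30 = 01:09 on Nov 17.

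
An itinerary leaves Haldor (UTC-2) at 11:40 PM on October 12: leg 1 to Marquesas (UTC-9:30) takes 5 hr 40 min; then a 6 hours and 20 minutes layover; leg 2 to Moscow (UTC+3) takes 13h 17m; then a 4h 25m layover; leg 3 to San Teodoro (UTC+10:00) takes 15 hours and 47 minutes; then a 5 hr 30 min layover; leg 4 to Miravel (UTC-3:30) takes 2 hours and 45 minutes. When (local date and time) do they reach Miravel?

3:54 AM on October 15

Convert departure to UTC: 11:40 PM + 2:00 = 1:40 AM UTC on Oct 13.
Add 5 hours 40 minutes leg 1 → 7:20 AM UTC.
Add 6 hours and 20 minutes layover in Marquesas → 1:40 PM UTC.
Add 13 hours 17 minutes leg 2 → 2:57 AM UTC (Oct 14).
Add 4 hours and 25 minutes layover in Moscow → 7:22 AM UTC.
Add 15 hours 47 minutes leg 3 → 11:09 PM UTC.
Add 5 hours and 30 minutes layover in San Teodoro → 4:39 AM UTC (Oct 15).
Add 2 hours 45 minutes leg 4 → 7:24 AM UTC.
Miravel is UTC−3:30, so local arrival = 7:24 AM − 3:30 = 3:54 AM on Oct 15.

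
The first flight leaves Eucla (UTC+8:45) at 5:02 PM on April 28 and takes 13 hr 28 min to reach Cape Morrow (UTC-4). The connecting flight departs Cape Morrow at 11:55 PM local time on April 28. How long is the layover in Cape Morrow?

Convert departure to UTC: 5:02 PM − 8:45 = 8:17 AM UTC on Apr 28.
Add 13 hours 28 minutes flight time → 9:45 PM UTC.
Cape Morrow is UTC−4:00, so local arrival = 9:45 PM − 4:00 = 5:45 PM on Apr 28.
Layover = 11:55 PM − 5:45 PM = 6 hours 10 minutes.

6 hours 10 minutes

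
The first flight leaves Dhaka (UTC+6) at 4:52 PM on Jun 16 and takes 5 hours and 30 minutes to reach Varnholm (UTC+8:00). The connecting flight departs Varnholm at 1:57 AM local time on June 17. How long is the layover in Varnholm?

1 hour 35 minutes

Convert departure to UTC: 4:52 PM − 6:00 = 10:52 AM UTC on Jun 16.
Add 5 hours 30 minutes flight time → 4:22 PM UTC.
Varnholm is UTC+8:00, so local arrival = 4:22 PM + 8:00 = 12:22 AM on Jun 17.
Layover = 1:57 AM − 12:22 AM = 1 hour 35 minutes.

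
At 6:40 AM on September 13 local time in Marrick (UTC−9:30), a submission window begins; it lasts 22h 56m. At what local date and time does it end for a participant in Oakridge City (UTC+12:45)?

Convert start to UTC: 6:40 AM + 9:30 = 4:10 PM UTC on Sep 13.
Add 22 hours and 56 minutes duration → 3:06 PM UTC (Sep 14).
Oakridge City is UTC+12:45, so local end time = 3:06 PM + 12:45 = 3:51 AM on Sep 15.

3:51 AM on September 15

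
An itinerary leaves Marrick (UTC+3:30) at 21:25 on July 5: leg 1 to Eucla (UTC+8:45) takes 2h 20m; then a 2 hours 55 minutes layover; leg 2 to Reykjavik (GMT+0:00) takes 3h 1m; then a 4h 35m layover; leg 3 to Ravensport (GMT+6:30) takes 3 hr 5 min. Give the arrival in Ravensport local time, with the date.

16:21 on July 6

Convert departure to UTC: 21:25 − 3:30 = 17:55 UTC on Jul 5.
Add 2 hours 20 minutes leg 1 → 20:15 UTC.
Add 2 hours and 55 minutes layover in Eucla → 23:10 UTC.
Add 3 hours and 1 minute leg 2 → 02:11 UTC (Jul 6).
Add 4 hours and 35 minutes layover in Reykjavik → 06:46 UTC.
Add 3 hours 5 minutes leg 3 → 09:51 UTC.
Ravensport is UTC+6:30, so local arrival = 09:51 + 6:30 = 16:21 on Jul 6.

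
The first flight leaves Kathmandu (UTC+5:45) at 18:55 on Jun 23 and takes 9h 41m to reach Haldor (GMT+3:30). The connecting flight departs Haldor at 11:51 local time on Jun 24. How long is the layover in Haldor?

Convert departure to UTC: 18:55 − 5:45 = 13:10 UTC on Jun 23.
Add 9 hours 41 minutes flight time → 22:51 UTC.
Haldor is UTC+3:30, so local arrival = 22:51 + 3:30 = 02:21 on Jun 24.
Layover = 11:51 − 02:21 = 9 hours 30 minutes.

9 hours 30 minutes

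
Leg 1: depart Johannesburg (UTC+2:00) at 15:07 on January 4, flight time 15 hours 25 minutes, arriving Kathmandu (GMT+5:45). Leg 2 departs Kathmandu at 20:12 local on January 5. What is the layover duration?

9 hours 55 minutes

Convert departure to UTC: 15:07 − 2:00 = 13:07 UTC on Jan 4.
Add 15 hours and 25 minutes flight time → 04:32 UTC (Jan 5).
Kathmandu is UTC+5:45, so local arrival = 04:32 + 5:45 = 10:17 on Jan 5.
Layover = 20:12 − 10:17 = 9 hours 55 minutes.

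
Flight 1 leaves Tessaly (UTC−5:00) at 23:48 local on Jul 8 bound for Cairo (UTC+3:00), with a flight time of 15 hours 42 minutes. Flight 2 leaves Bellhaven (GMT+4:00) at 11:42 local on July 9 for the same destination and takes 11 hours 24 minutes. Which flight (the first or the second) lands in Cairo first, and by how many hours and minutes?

the second, by 1 hour 24 minutes

Flight 1 in UTC: 23:48 + 5:00 = 04:48 on Jul 9.
+15 hours 42 minutes → arrive 20:30 UTC on Jul 9.
Flight 2 in UTC: 11:42 − 4:00 = 07:42 on Jul 9.
+11 hours 24 minutes → arrive 19:06 UTC on Jul 9.
Flight 2 lands earlier by 1 hour 24 minutes.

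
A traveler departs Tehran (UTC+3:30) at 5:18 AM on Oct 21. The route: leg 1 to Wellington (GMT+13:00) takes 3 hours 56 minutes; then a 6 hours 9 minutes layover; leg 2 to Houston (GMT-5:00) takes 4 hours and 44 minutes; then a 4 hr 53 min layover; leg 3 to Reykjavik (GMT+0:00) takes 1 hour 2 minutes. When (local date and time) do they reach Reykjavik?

10:32 PM on October 21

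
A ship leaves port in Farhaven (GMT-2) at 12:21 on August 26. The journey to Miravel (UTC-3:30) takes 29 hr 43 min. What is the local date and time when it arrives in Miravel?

16:34 on August 27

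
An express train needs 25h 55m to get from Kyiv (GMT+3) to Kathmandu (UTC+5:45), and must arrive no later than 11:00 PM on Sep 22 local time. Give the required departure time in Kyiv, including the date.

6:20 PM on Sep 21

Target arrival in UTC: 11:00 PM − 5:45 = 5:15 PM on Sep 22.
Subtract 25 hours and 55 minutes → departure 3:20 PM UTC on Sep 21.
Kyiv is UTC+3:00: 3:20 PM + 3:00 = 6:20 PM on Sep 21.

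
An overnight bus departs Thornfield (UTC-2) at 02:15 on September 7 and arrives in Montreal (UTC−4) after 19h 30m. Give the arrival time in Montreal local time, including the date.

Montreal is 2:00 behind Thornfield.
After 19 hours and 30 minutes it is 21:45 in Thornfield.
Shift by the zone difference: 21:45 − 2:00 = 19:45 on Sep 7 in Montreal.

19:45 on September 7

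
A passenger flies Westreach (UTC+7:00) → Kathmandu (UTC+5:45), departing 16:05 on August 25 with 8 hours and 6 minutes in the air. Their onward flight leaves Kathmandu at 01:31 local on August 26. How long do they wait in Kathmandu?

Convert departure to UTC: 16:05 − 7:00 = 09:05 UTC on Aug 25.
Add 8 hours 6 minutes flight time → 17:11 UTC.
Kathmandu is UTC+5:45, so local arrival = 17:11 + 5:45 = 22:56 on Aug 25.
Layover = 01:31 − 22:56 (+1 day) = 2 hours 35 minutes.

2 hours 35 minutes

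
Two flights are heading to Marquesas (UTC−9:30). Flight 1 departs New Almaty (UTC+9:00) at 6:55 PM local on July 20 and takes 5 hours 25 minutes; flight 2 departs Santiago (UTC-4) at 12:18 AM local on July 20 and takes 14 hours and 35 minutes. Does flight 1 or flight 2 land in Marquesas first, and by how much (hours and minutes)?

the first, by 3 hours 33 minutes

Flight 1 in UTC: 6:55 PM − 9:00 = 9:55 AM on Jul 20.
+5 hours and 25 minutes → arrive 3:20 PM UTC on Jul 20.
Flight 2 in UTC: 12:18 AM + 4:00 = 4:18 AM on Jul 20.
+14 hours 35 minutes → arrive 6:53 PM UTC on Jul 20.
Flight 1 lands earlier by 3 hours 33 minutes.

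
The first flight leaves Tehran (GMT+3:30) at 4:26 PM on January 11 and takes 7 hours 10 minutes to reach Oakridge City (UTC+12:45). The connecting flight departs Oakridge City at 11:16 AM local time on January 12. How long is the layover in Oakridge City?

Convert departure to UTC: 4:26 PM − 3:30 = 12:56 PM UTC on Jan 11.
Add 7 hours 10 minutes flight time → 8:06 PM UTC.
Oakridge City is UTC+12:45, so local arrival = 8:06 PM + 12:45 = 8:51 AM on Jan 12.
Layover = 11:16 AM − 8:51 AM = 2 hours 25 minutes.

2 hours 25 minutes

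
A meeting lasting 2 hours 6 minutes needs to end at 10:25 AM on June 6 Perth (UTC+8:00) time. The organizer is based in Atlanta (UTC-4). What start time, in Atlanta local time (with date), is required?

8:19 PM on June 5

Target end time in UTC: 10:25 AM − 8:00 = 2:25 AM on Jun 6.
Subtract 2 hours 6 minutes → start 12:19 AM UTC on Jun 6.
Atlanta is UTC−4:00: 12:19 AM − 4:00 = 8:19 PM on Jun 5.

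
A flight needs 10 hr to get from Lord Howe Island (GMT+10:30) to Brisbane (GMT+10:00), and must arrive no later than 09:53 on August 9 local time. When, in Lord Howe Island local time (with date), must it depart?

Target arrival in UTC: 09:53 − 10:00 = 23:53 on Aug 8.
Subtract 10 hours → departure 13:53 UTC on Aug 8.
Lord Howe Island is UTC+10:30: 13:53 + 10:30 = 00:23 on Aug 9.

00:23 on August 9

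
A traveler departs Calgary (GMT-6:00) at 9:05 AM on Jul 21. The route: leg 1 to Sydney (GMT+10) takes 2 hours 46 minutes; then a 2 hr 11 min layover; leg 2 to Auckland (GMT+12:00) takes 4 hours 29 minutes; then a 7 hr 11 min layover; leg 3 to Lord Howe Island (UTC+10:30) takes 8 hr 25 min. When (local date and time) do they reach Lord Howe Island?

Convert departure to UTC: 9:05 AM + 6:00 = 3:05 PM UTC on Jul 21.
Add 2 hours and 46 minutes leg 1 → 5:51 PM UTC.
Add 2 hours and 11 minutes layover in Sydney → 8:02 PM UTC.
Add 4 hours 29 minutes leg 2 → 12:31 AM UTC (Jul 22).
Add 7 hours 11 minutes layover in Auckland → 7:42 AM UTC.
Add 8 hours 25 minutes leg 3 → 4:07 PM UTC.
Lord Howe Island is UTC+10:30, so local arrival = 4:07 PM + 10:30 = 2:37 AM on Jul 23.

2:37 AM on July 23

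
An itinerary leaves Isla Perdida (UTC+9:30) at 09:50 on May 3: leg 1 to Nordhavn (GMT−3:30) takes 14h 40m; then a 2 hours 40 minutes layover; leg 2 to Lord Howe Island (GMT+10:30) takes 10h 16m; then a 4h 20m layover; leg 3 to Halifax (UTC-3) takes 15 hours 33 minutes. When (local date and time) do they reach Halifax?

20:49 on May 4

Convert departure to UTC: 09:50 − 9:30 = 00:20 UTC on May 3.
Add 14 hours 40 minutes leg 1 → 15:00 UTC.
Add 2 hours 40 minutes layover in Nordhavn → 17:40 UTC.
Add 10 hours and 16 minutes leg 2 → 03:56 UTC (May 4).
Add 4 hours and 20 minutes layover in Lord Howe Island → 08:16 UTC.
Add 15 hours and 33 minutes leg 3 → 23:49 UTC.
Halifax is UTC−3:00, so local arrival = 23:49 − 3:00 = 20:49 on May 4.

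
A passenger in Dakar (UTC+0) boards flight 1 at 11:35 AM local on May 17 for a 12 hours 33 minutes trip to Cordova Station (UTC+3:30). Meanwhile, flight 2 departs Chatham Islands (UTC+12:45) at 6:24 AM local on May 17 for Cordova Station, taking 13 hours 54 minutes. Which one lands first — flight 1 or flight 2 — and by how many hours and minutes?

Flight 1 departs at 11:35 AM UTC (May 17).
+12 hours and 33 minutes → arrive 12:08 AM UTC on May 18.
Flight 2 in UTC: 6:24 AM − 12:45 = 5:39 PM on May 16.
+13 hours and 54 minutes → arrive 7:33 AM UTC on May 17.
Flight 2 lands earlier by 16 hours 35 minutes.

the second, by 16 hours 35 minutes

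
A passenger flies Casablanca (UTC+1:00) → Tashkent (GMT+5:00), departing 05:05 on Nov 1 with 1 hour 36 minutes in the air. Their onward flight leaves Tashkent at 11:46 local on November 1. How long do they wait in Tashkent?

1 hour 5 minutes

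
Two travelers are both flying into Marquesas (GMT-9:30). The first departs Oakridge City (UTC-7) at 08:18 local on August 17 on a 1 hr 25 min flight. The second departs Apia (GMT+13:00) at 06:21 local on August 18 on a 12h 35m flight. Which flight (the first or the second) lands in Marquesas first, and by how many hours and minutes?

the first, by 13 hours 13 minutes

Flight 1 in UTC: 08:18 + 7:00 = 15:18 on Aug 17.
+1 hour and 25 minutes → arrive 16:43 UTC on Aug 17.
Flight 2 in UTC: 06:21 − 13:00 = 17:21 on Aug 17.
+12 hours and 35 minutes → arrive 05:56 UTC on Aug 18.
Flight 1 lands earlier by 13 hours 13 minutes.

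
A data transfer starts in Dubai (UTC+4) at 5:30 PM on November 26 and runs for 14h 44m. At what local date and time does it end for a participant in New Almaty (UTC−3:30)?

Convert start to UTC: 5:30 PM − 4:00 = 1:30 PM UTC on Nov 26.
Add 14 hours and 44 minutes duration → 4:14 AM UTC (Nov 27).
New Almaty is UTC−3:30, so local end time = 4:14 AM − 3:30 = 12:44 AM on Nov 27.

12:44 AM on Nov 27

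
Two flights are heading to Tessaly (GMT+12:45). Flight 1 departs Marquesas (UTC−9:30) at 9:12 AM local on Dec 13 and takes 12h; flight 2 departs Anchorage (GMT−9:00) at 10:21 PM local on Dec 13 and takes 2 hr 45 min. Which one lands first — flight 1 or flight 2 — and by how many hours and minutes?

Flight 1 in UTC: 9:12 AM + 9:30 = 6:42 PM on Dec 13.
+12 hours → arrive 6:42 AM UTC on Dec 14.
Flight 2 in UTC: 10:21 PM + 9:00 = 7:21 AM on Dec 14.
+2 hours and 45 minutes → arrive 10:06 AM UTC on Dec 14.
Flight 1 lands earlier by 3 hours 24 minutes.

the first, by 3 hours 24 minutes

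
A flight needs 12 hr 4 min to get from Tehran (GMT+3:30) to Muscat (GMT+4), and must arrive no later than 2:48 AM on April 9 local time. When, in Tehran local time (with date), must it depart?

Target arrival in UTC: 2:48 AM − 4:00 = 10:48 PM on Apr 8.
Subtract 12 hours 4 minutes → departure 10:44 AM UTC on Apr 8.
Tehran is UTC+3:30: 10:44 AM + 3:30 = 2:14 PM on Apr 8.

2:14 PM on April 8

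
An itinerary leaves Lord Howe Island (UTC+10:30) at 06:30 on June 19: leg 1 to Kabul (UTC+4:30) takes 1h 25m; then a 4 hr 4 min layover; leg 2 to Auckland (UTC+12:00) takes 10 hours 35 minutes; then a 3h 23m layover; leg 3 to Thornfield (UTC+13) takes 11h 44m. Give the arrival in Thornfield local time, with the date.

Convert departure to UTC: 06:30 − 10:30 = 20:00 UTC on Jun 18.
Add 1 hour and 25 minutes leg 1 → 21:25 UTC.
Add 4 hours 4 minutes layover in Kabul → 01:29 UTC (Jun 19).
Add 10 hours 35 minutes leg 2 → 12:04 UTC.
Add 3 hours 23 minutes layover in Auckland → 15:27 UTC.
Add 11 hours 44 minutes leg 3 → 03:11 UTC (Jun 20).
Thornfield is UTC+13:00, so local arrival = 03:11 + 13:00 = 16:11 on Jun 20.

16:11 on Jun 20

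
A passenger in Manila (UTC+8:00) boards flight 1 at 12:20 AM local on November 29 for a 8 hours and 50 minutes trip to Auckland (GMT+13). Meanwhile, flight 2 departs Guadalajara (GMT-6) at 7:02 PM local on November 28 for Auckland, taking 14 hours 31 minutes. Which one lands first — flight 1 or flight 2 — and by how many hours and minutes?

Flight 1 in UTC: 12:20 AM − 8:00 = 4:20 PM on Nov 28.
+8 hours and 50 minutes → arrive 1:10 AM UTC on Nov 29.
Flight 2 in UTC: 7:02 PM + 6:00 = 1:02 AM on Nov 29.
+14 hours and 31 minutes → arrive 3:33 PM UTC on Nov 29.
Flight 1 lands earlier by 14 hours 23 minutes.

the first, by 14 hours 23 minutes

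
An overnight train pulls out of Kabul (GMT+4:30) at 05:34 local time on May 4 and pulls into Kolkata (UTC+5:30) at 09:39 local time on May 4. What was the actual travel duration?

Kolkata is 1:00 ahead of Kabul.
Clock-face elapsed time (ignoring zones) is 4 hours 5 minutes.
Actual elapsed = 4 hours 5 minutes − 1:00 = 3 hours 5 minutes.

3 hours 5 minutes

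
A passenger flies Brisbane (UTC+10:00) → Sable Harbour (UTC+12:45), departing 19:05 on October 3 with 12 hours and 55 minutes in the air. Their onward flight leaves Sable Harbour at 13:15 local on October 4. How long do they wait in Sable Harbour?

Convert departure to UTC: 19:05 − 10:00 = 09:05 UTC on Oct 3.
Add 12 hours 55 minutes flight time → 22:00 UTC.
Sable Harbour is UTC+12:45, so local arrival = 22:00 + 12:45 = 10:45 on Oct 4.
Layover = 13:15 − 10:45 = 2 hours 30 minutes.

2 hours 30 minutes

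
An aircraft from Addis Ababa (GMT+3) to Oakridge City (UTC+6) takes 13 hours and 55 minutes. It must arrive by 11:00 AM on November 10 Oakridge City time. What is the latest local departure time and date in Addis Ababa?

Target arrival in UTC: 11:00 AM − 6:00 = 5:00 AM on Nov 10.
Subtract 13 hours 55 minutes → departure 3:05 PM UTC on Nov 9.
Addis Ababa is UTC+3:00: 3:05 PM + 3:00 = 6:05 PM on Nov 9.

6:05 PM on November 9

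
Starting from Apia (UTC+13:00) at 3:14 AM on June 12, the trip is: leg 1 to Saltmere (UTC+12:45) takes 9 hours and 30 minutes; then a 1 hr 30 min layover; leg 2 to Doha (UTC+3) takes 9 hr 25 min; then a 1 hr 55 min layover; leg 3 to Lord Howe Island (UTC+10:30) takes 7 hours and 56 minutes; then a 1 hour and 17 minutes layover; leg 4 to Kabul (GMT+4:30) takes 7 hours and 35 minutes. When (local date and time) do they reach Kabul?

Convert departure to UTC: 3:14 AM − 13:00 = 2:14 PM UTC on Jun 11.
Add 9 hours and 30 minutes leg 1 → 11:44 PM UTC.
Add 1 hour and 30 minutes layover in Saltmere → 1:14 AM UTC (Jun 12).
Add 9 hours and 25 minutes leg 2 → 10:39 AM UTC.
Add 1 hour 55 minutes layover in Doha → 12:34 PM UTC.
Add 7 hours and 56 minutes leg 3 → 8:30 PM UTC.
Add 1 hour and 17 minutes layover in Lord Howe Island → 9:47 PM UTC.
Add 7 hours and 35 minutes leg 4 → 5:22 AM UTC (Jun 13).
Kabul is UTC+4:30, so local arrival = 5:22 AM + 4:30 = 9:52 AM on Jun 13.

9:52 AM on June 13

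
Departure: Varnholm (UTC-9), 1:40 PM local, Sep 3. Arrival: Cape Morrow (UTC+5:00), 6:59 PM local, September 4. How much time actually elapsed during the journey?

Cape Morrow is 14:00 ahead of Varnholm.
Clock-face elapsed time (ignoring zones) is 29 hours 19 minutes.
Actual elapsed = 29 hours 19 minutes − 14:00 = 15 hours 19 minutes.

15 hours 19 minutes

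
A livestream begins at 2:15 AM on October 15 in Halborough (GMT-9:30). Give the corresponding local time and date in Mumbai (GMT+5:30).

Mumbai is 15:00 ahead of Halborough.
Shift by the zone difference: 2:15 AM + 15:00 = 5:15 PM on Oct 15 in Mumbai.

5:15 PM on October 15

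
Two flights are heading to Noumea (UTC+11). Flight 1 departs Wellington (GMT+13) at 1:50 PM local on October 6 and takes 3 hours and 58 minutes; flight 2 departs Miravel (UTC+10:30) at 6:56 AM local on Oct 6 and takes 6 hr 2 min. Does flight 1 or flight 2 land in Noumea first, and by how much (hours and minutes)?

Flight 1 in UTC: 1:50 PM − 13:00 = 12:50 AM on Oct 6.
+3 hours 58 minutes → arrive 4:48 AM UTC on Oct 6.
Flight 2 in UTC: 6:56 AM − 10:30 = 8:26 PM on Oct 5.
+6 hours and 2 minutes → arrive 2:28 AM UTC on Oct 6.
Flight 2 lands earlier by 2 hours 20 minutes.

the second, by 2 hours 20 minutes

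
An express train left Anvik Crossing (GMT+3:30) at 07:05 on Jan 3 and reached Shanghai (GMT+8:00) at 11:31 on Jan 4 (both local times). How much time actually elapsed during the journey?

23 hours 56 minutes

Departure in UTC: 07:05 − 3:30 = 03:35 on Jan 3.
Arrival in UTC: 11:31 − 8:00 = 03:31 on Jan 4.
Elapsed = 03:31 − 03:35 (+1 day) = 23 hours 56 minutes.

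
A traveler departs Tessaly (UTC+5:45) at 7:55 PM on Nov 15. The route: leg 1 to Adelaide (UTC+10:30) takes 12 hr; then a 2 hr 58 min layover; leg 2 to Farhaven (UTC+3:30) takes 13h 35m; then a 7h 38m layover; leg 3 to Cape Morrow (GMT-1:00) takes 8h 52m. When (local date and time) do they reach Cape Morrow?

10:13 AM on November 17

Convert departure to UTC: 7:55 PM − 5:45 = 2:10 PM UTC on Nov 15.
Add 12 hours leg 1 → 2:10 AM UTC (Nov 16).
Add 2 hours and 58 minutes layover in Adelaide → 5:08 AM UTC.
Add 13 hours 35 minutes leg 2 → 6:43 PM UTC.
Add 7 hours and 38 minutes layover in Farhaven → 2:21 AM UTC (Nov 17).
Add 8 hours and 52 minutes leg 3 → 11:13 AM UTC.
Cape Morrow is UTC−1:00, so local arrival = 11:13 AM − 1:00 = 10:13 AM on Nov 17.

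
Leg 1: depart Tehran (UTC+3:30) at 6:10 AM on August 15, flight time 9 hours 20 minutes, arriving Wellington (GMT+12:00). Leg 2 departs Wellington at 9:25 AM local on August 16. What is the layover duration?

Convert departure to UTC: 6:10 AM − 3:30 = 2:40 AM UTC on Aug 15.
Add 9 hours and 20 minutes flight time → 12:00 PM UTC.
Wellington is UTC+12:00, so local arrival = 12:00 PM + 12:00 = 12:00 AM on Aug 16.
Layover = 9:25 AM − 12:00 AM = 9 hours 25 minutes.

9 hours 25 minutes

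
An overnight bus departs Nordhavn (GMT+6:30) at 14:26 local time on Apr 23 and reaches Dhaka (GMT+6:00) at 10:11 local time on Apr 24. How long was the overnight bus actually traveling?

Departure in UTC: 14:26 − 6:30 = 07:56 on Apr 23.
Arrival in UTC: 10:11 − 6:00 = 04:11 on Apr 24.
Elapsed = 04:11 − 07:56 (+1 day) = 20 hours 15 minutes.

20 hours 15 minutes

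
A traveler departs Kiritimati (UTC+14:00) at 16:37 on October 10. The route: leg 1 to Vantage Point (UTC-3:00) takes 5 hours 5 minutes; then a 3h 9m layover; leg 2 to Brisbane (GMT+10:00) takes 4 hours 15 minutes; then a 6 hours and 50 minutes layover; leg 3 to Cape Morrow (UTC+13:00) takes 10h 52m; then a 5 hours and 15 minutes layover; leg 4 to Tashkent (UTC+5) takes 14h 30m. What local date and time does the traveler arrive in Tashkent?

09:33 on October 12

Convert departure to UTC: 16:37 − 14:00 = 02:37 UTC on Oct 10.
Add 5 hours and 5 minutes leg 1 → 07:42 UTC.
Add 3 hours and 9 minutes layover in Vantage Point → 10:51 UTC.
Add 4 hours 15 minutes leg 2 → 15:06 UTC.
Add 6 hours and 50 minutes layover in Brisbane → 21:56 UTC.
Add 10 hours and 52 minutes leg 3 → 08:48 UTC (Oct 11).
Add 5 hours and 15 minutes layover in Cape Morrow → 14:03 UTC.
Add 14 hours 30 minutes leg 4 → 04:33 UTC (Oct 12).
Tashkent is UTC+5:00, so local arrival = 04:33 + 5:00 = 09:33 on Oct 12.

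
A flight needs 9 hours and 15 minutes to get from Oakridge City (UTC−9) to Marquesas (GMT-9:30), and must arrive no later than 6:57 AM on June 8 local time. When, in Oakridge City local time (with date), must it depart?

10:12 PM on June 7

Target arrival in UTC: 6:57 AM + 9:30 = 4:27 PM on Jun 8.
Subtract 9 hours and 15 minutes → departure 7:12 AM UTC on Jun 8.
Oakridge City is UTC−9:00: 7:12 AM − 9:00 = 10:12 PM on Jun 7.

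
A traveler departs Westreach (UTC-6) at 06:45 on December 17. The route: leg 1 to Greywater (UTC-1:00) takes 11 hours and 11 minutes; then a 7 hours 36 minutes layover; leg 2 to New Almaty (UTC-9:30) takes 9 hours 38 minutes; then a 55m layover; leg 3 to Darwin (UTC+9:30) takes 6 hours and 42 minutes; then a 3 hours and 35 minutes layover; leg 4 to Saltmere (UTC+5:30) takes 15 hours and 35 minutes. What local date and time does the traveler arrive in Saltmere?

Convert departure to UTC: 06:45 + 6:00 = 12:45 UTC on Dec 17.
Add 11 hours 11 minutes leg 1 → 23:56 UTC.
Add 7 hours 36 minutes layover in Greywater → 07:32 UTC (Dec 18).
Add 9 hours and 38 minutes leg 2 → 17:10 UTC.
Add 55 minutes layover in New Almaty → 18:05 UTC.
Add 6 hours 42 minutes leg 3 → 00:47 UTC (Dec 19).
Add 3 hours 35 minutes layover in Darwin → 04:22 UTC.
Add 15 hours and 35 minutes leg 4 → 19:57 UTC.
Saltmere is UTC+5:30, so local arrival = 19:57 + 5:30 = 01:27 on Dec 20.

01:27 on Dec 20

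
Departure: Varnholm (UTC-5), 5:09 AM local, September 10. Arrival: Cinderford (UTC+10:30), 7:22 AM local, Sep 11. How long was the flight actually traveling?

10 hours 43 minutes

Departure in UTC: 5:09 AM + 5:00 = 10:09 AM on Sep 10.
Arrival in UTC: 7:22 AM − 10:30 = 8:52 PM on Sep 10.
Elapsed = 8:52 PM − 10:09 AM = 10 hours 43 minutes.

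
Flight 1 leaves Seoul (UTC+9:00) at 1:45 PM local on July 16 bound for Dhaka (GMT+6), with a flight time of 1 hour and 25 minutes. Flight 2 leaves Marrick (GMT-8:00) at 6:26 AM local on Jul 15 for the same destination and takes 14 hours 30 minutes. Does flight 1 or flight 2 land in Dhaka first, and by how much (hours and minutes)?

the second, by 1 hour 14 minutes

Flight 1 in UTC: 1:45 PM − 9:00 = 4:45 AM on Jul 16.
+1 hour 25 minutes → arrive 6:10 AM UTC on Jul 16.
Flight 2 in UTC: 6:26 AM + 8:00 = 2:26 PM on Jul 15.
+14 hours 30 minutes → arrive 4:56 AM UTC on Jul 16.
Flight 2 lands earlier by 1 hour 14 minutes.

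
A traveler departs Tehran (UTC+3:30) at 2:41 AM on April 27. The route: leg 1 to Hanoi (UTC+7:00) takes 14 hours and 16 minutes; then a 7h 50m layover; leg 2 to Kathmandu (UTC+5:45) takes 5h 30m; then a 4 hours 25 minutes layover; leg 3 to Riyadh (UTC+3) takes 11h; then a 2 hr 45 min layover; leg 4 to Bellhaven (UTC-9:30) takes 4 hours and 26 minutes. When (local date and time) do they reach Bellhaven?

3:53 PM on Apr 28

Convert departure to UTC: 2:41 AM − 3:30 = 11:11 PM UTC on Apr 26.
Add 14 hours 16 minutes leg 1 → 1:27 PM UTC (Apr 27).
Add 7 hours and 50 minutes layover in Hanoi → 9:17 PM UTC.
Add 5 hours and 30 minutes leg 2 → 2:47 AM UTC (Apr 28).
Add 4 hours 25 minutes layover in Kathmandu → 7:12 AM UTC.
Add 11 hours leg 3 → 6:12 PM UTC.
Add 2 hours and 45 minutes layover in Riyadh → 8:57 PM UTC.
Add 4 hours and 26 minutes leg 4 → 1:23 AM UTC (Apr 29).
Bellhaven is UTC−9:30, so local arrival = 1:23 AM − 9:30 = 3:53 PM on Apr 28.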